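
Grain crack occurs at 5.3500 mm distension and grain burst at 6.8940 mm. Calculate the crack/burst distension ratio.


Formula: Ratio = crack / burst
Substituting: Ratio = 5.3500 / 6.8940
Result: 0.7760


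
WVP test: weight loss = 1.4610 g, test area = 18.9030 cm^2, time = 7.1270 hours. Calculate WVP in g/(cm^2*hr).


Formula: WVP = loss / (area * time)
Substituting: WVP = 1.4610 / (18.9030 * 7.1270)
Result: 0.0108446 g/(cm^2*hr)


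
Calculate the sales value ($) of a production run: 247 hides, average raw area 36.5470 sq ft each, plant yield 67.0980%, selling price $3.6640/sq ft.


Raw_total = N * avg_area = 247 * 36.5470 = 9027.1090 sq ft
Finished = Raw_total * yield / 100 = 9027.1090 * 67.0980 / 100 = 6057.0096 sq ft
Value = Finished * price = 6057.0096 * 3.6640 = 22192.8832 $


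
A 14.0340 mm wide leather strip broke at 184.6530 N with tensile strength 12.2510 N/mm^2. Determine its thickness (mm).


Formula: t = F / (TS * w)
Substituting: t = 184.6530 / (12.2510 * 14.0340)
Result: 1.0740 mm


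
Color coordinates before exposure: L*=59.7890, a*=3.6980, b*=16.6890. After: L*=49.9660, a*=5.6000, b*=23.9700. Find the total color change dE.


dL = -9.8230, da = 1.9020, db = 7.2810
dE = sqrt((-9.8230)^2 + 1.9020^2 + 7.2810^2) = 12.3742


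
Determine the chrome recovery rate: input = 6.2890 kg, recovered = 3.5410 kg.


Formula: Recovery = recovered / input * 100
Substituting: Recovery = 3.5410 / 6.2890 * 100
Result: 56.3047 %


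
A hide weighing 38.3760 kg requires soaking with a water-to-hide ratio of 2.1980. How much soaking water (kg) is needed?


Formula: Water = hide_weight * ratio
Substituting: Water = 38.3760 * 2.1980
Result: 84.3504 kg


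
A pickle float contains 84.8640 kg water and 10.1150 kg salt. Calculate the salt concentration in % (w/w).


Formula: Conc = salt / (water + salt) * 100
Substituting: Conc = 10.1150 / (84.8640 + 10.1150) * 100
Result: 10.6497 %


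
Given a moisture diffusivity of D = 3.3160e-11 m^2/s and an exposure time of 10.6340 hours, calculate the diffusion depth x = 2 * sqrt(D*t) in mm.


t = 10.6340 hr * 3600 = 38282.4000 s
D * t = 3.3160e-11 * 38282.4000 = 1.2694e-06
x = 2 * sqrt(D*t) = 2 * sqrt(1.2694e-06) = 0.00225339 m = 2.2534 mm


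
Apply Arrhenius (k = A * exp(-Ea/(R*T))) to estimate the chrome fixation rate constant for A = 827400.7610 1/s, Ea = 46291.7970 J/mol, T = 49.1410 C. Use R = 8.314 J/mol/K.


T_K = T_C + 273.15 = 49.1410 + 273.15 = 322.2910 K
exponent = -Ea / (R * T_K) = -46291.7970 / (8.314 * 322.2910) = -17.2761
k = A * exp(exponent) = 827400.7610 * exp(-17.2761) = 0.0259895 1/s


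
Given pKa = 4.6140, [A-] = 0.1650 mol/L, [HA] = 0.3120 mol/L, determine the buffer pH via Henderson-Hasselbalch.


ratio = [A-] / [HA] = 0.1650 / 0.3120 = 0.5288
log10(ratio) = -0.2767
pH = pKa + log10(ratio) = 4.6140 - 0.2767 = 4.3373


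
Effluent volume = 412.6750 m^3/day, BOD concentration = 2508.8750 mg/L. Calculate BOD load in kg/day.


Formula: BOD_load = volume * conc / 1000
Substituting: BOD_load = 412.6750 * 2508.8750 / 1000
Result: 1035.3500 kg/day


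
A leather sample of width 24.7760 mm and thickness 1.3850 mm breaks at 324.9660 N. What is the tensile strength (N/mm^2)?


Formula: TS = force / (width * thickness)
Substituting: TS = 324.9660 / (24.7760 * 1.3850)
Result: 9.4702 N/mm^2


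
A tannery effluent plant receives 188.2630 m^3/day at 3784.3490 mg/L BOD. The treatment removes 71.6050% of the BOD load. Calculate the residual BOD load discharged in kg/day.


Load_in = volume * conc / 1000 = 188.2630 * 3784.3490 / 1000 = 712.4529 kg/day
Removed = Load_in * eff / 100 = 712.4529 * 71.6050 / 100 = 510.1519 kg/day
Load_out = Load_in - Removed = 712.4529 - 510.1519 = 202.3010 kg/day


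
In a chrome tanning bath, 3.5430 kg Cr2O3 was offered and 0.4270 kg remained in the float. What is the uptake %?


Formula: Uptake = (offered - residual) / offered * 100
Substituting: Uptake = (3.5430 - 0.4270) / 3.5430 * 100
Result: 87.9481 %


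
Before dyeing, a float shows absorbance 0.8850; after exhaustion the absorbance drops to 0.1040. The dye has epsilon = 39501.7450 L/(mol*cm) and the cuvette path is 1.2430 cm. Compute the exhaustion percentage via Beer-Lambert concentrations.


c_initial = A_i / (epsilon * l) = 0.8850 / (39501.7450 * 1.2430) = 1.8024e-05 mol/L
c_final = A_f / (epsilon * l) = 0.1040 / (39501.7450 * 1.2430) = 2.1181e-06 mol/L
Exhaustion = (c_initial - c_final) / c_initial * 100 = (1.8024e-05 - 2.1181e-06) / 1.8024e-05 * 100 = 88.2486 %


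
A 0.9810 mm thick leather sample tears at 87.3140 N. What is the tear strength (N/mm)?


Formula: Tear strength = force / thickness
Substituting: Tear strength = 87.3140 / 0.9810
Result: 89.0051 N/mm


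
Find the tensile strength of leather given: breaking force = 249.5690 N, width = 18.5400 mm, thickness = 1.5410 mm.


Formula: TS = force / (width * thickness)
Substituting: TS = 249.5690 / (18.5400 * 1.5410)
Result: 8.7353 N/mm^2


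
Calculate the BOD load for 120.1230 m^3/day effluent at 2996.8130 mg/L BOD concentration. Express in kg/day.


Formula: BOD_load = volume * conc / 1000
Substituting: BOD_load = 120.1230 * 2996.8130 / 1000
Result: 359.9862 kg/day


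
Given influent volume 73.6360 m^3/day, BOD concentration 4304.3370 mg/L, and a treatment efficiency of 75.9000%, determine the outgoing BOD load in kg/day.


Load_in = volume * conc / 1000 = 73.6360 * 4304.3370 / 1000 = 316.9542 kg/day
Removed = Load_in * eff / 100 = 316.9542 * 75.9000 / 100 = 240.5682 kg/day
Load_out = Load_in - Removed = 316.9542 - 240.5682 = 76.3860 kg/day


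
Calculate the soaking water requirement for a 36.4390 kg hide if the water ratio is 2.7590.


Formula: Water = hide_weight * ratio
Substituting: Water = 36.4390 * 2.7590
Result: 100.5352 kg


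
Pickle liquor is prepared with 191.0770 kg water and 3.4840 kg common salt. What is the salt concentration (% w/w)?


Formula: Conc = salt / (water + salt) * 100
Substituting: Conc = 3.4840 / (191.0770 + 3.4840) * 100
Result: 1.7907 %


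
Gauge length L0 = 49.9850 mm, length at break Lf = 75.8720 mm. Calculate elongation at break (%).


Formula: Elongation = (Lf - L0) / L0 * 100
Substituting: Elongation = (75.8720 - 49.9850) / 49.9850 * 100
Result: 51.7895 %


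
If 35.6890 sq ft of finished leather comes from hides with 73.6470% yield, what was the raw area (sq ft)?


Formula: raw = finished * 100 / yield
Substituting: raw = 35.6890 * 100 / 73.6470
Result: 48.4595 sq ft


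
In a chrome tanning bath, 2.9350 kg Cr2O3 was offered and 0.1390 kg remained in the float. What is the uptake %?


Formula: Uptake = (offered - residual) / offered * 100
Substituting: Uptake = (2.9350 - 0.1390) / 2.9350 * 100
Result: 95.2641 %


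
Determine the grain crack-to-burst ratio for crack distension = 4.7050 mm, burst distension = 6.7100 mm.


Formula: Ratio = crack / burst
Substituting: Ratio = 4.7050 / 6.7100
Result: 0.7012


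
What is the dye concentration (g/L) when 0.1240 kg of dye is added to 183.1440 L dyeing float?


Formula: Conc = dye_mass(kg) / volume(L) * 1000
Substituting: Conc = 0.1240 / 183.1440 * 1000
Result: 0.6771 g/L


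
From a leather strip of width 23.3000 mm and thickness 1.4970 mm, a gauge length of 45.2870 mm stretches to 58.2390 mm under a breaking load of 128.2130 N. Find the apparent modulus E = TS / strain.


TS = F / (w * t) = 128.2130 / (23.3000 * 1.4970) = 3.6758 N/mm^2
strain = (Lf - L0) / L0 = (58.2390 - 45.2870) / 45.2870 = 0.2860
E = TS / strain = 3.6758 / 0.2860 = 12.8526 N/mm^2


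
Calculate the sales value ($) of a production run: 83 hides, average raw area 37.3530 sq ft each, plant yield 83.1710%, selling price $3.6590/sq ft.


Raw_total = N * avg_area = 83 * 37.3530 = 3100.2990 sq ft
Finished = Raw_total * yield / 100 = 3100.2990 * 83.1710 / 100 = 2578.5497 sq ft
Value = Finished * price = 2578.5497 * 3.6590 = 9434.9133 $


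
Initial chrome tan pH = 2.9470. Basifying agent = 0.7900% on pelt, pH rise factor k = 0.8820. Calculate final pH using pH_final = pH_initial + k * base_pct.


Formula: pH_final = pH_initial + k * base_pct
Substituting: pH_final = 2.9470 + 0.8820 * 0.7900
Result: 3.6438


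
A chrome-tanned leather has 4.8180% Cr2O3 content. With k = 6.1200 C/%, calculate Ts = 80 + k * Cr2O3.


Formula: Ts = 80 + k * Cr2O3
Substituting: Ts = 80 + 6.1200 * 4.8180
Result: 109.4862 C


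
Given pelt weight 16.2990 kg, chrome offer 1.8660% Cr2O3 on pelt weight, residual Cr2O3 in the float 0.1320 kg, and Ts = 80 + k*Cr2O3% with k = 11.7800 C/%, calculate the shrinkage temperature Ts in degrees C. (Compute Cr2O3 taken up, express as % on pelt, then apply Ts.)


Offered = pelt * offer_pct / 100 = 16.2990 * 1.8660 / 100 = 0.3041 kg
Uptake = offered - residual = 0.3041 - 0.1320 = 0.1721 kg
Cr2O3% on pelt = uptake / pelt * 100 = 0.1721 / 16.2990 * 100 = 1.0561 %
Ts = 80 + k * Cr2O3% = 80 + 11.7800 * 1.0561 = 92.4413 C


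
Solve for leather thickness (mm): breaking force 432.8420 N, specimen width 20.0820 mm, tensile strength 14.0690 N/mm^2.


Formula: t = F / (TS * w)
Substituting: t = 432.8420 / (14.0690 * 20.0820)
Result: 1.5320 mm


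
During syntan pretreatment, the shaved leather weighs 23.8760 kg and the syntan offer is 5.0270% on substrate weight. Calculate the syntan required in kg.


Formula: Syntan = substrate * pct / 100
Substituting: Syntan = 23.8760 * 5.0270 / 100
Result: 1.2002 kg


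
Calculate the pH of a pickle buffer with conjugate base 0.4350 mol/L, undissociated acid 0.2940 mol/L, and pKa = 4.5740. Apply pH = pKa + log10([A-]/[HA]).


ratio = [A-] / [HA] = 0.4350 / 0.2940 = 1.4796
log10(ratio) = 0.1701
pH = pKa + log10(ratio) = 4.5740 + 0.1701 = 4.7441


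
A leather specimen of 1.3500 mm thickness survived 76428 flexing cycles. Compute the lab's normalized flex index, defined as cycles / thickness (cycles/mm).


Formula: Index = cycles / thickness
Substituting: Index = 76428 / 1.3500
Result: 56613.3333 cycles/mm


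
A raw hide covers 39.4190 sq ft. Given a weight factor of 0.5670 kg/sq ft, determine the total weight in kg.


Formula: Weight = area * weight_per_sqft
Substituting: Weight = 39.4190 * 0.5670
Result: 22.3506 kg


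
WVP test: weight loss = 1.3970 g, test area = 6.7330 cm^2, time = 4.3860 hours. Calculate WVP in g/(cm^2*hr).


Formula: WVP = loss / (area * time)
Substituting: WVP = 1.3970 / (6.7330 * 4.3860)
Result: 0.0473063 g/(cm^2*hr)


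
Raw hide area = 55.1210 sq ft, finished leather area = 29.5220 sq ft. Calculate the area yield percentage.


Formula: Yield = finished / raw * 100
Substituting: Yield = 29.5220 / 55.1210 * 100
Result: 53.5585 %


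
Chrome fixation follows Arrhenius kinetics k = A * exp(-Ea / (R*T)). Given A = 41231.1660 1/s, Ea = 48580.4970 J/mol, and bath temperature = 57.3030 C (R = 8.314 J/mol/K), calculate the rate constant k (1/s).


T_K = T_C + 273.15 = 57.3030 + 273.15 = 330.4530 K
exponent = -Ea / (R * T_K) = -48580.4970 / (8.314 * 330.4530) = -17.6824
k = A * exp(exponent) = 41231.1660 * exp(-17.6824) = 8.6266e-04 1/s


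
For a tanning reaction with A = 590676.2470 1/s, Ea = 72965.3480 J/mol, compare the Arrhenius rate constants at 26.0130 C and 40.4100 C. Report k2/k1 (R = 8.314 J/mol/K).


T1 = 26.0130 + 273.15 = 299.1630 K; T2 = 40.4100 + 273.15 = 313.5600 K
k1 = A * exp(-Ea/(R*T1)) = 590676.2470 * exp(-72965.3480/(8.314*299.1630)) = 1.0739e-07 1/s
k2 = A * exp(-Ea/(R*T2)) = 590676.2470 * exp(-72965.3480/(8.314*313.5600)) = 4.1297e-07 1/s
k2/k1 = 4.1297e-07 / 1.0739e-07 = 3.8457


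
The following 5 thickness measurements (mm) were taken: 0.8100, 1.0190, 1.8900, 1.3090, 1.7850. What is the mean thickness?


Formula: Average = sum / n
Substituting: Average = 6.8130 / 5
Result: 1.3626 mm


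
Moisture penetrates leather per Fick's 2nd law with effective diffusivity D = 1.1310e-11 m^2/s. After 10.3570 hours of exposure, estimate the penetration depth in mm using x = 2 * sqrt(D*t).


t = 10.3570 hr * 3600 = 37285.2000 s
D * t = 1.1310e-11 * 37285.2000 = 4.2170e-07
x = 2 * sqrt(D*t) = 2 * sqrt(4.2170e-07) = 0.00129876 m = 1.2988 mm


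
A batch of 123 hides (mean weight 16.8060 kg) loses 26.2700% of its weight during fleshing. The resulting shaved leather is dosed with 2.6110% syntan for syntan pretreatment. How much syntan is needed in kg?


Total_raw = N * avg_wt = 123 * 16.8060 = 2067.1380 kg
Substrate = Total_raw * (1 - loss/100) = 2067.1380 * (1 - 26.2700/100) = 1524.1008 kg
Syntan = Substrate * pct / 100 = 1524.1008 * 2.6110 / 100 = 39.7943 kg


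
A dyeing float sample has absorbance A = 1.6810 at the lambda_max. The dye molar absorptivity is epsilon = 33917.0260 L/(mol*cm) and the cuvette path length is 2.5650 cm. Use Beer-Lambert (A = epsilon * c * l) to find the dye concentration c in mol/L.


Formula: c = A / (epsilon * l)
Substituting: c = 1.6810 / (33917.0260 * 2.5650)
Result: 1.9322e-05 mol/L


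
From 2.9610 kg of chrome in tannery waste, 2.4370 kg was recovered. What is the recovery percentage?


Formula: Recovery = recovered / input * 100
Substituting: Recovery = 2.4370 / 2.9610 * 100
Result: 82.3033 %


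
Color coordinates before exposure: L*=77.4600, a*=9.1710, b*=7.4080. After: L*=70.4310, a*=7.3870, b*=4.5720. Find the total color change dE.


dL = -7.0290, da = -1.7840, db = -2.8360
dE = sqrt((-7.0290)^2 + (-1.7840)^2 + (-2.8360)^2) = 7.7867


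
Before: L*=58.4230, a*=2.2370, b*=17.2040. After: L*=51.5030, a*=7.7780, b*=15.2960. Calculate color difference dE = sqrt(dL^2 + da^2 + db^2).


dL = -6.9200, da = 5.5410, db = -1.9080
dE = sqrt((-6.9200)^2 + 5.5410^2 + (-1.9080)^2) = 9.0681


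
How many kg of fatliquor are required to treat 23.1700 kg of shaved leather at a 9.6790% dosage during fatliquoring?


Formula: Fat = substrate * pct / 100
Substituting: Fat = 23.1700 * 9.6790 / 100
Result: 2.2426 kg


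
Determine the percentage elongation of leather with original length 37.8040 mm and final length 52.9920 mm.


Formula: Elongation = (Lf - L0) / L0 * 100
Substituting: Elongation = (52.9920 - 37.8040) / 37.8040 * 100
Result: 40.1756 %


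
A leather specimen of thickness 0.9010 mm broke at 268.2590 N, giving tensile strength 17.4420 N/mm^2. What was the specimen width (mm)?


Formula: w = F / (TS * t)
Substituting: w = 268.2590 / (17.4420 * 0.9010)
Result: 17.0700 mm


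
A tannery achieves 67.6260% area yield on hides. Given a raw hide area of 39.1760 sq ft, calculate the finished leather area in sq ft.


Formula: finished = raw * yield / 100
Substituting: finished = 39.1760 * 67.6260 / 100
Result: 26.4932 sq ft


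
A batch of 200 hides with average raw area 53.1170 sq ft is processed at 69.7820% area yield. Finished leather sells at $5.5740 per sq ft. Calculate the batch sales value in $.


Raw_total = N * avg_area = 200 * 53.1170 = 10623.4000 sq ft
Finished = Raw_total * yield / 100 = 10623.4000 * 69.7820 / 100 = 7413.2210 sq ft
Value = Finished * price = 7413.2210 * 5.5740 = 41321.2938 $


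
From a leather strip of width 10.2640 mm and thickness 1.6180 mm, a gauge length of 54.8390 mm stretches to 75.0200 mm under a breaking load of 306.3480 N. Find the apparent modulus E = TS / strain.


TS = F / (w * t) = 306.3480 / (10.2640 * 1.6180) = 18.4468 N/mm^2
strain = (Lf - L0) / L0 = (75.0200 - 54.8390) / 54.8390 = 0.3680
E = TS / strain = 18.4468 / 0.3680 = 50.1264 N/mm^2


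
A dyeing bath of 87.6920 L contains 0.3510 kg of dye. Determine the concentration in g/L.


Formula: Conc = dye_mass(kg) / volume(L) * 1000
Substituting: Conc = 0.3510 / 87.6920 * 1000
Result: 4.0026 g/L


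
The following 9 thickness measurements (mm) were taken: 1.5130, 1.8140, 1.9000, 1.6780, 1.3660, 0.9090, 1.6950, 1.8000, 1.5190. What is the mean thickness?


Formula: Average = sum / n
Substituting: Average = 14.1940 / 9
Result: 1.5771 mm


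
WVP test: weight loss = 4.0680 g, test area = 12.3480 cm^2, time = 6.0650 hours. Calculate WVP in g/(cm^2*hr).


Formula: WVP = loss / (area * time)
Substituting: WVP = 4.0680 / (12.3480 * 6.0650)
Result: 0.0543192 g/(cm^2*hr)


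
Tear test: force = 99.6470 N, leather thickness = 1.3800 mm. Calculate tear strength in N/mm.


Formula: Tear strength = force / thickness
Substituting: Tear strength = 99.6470 / 1.3800
Result: 72.2080 N/mm


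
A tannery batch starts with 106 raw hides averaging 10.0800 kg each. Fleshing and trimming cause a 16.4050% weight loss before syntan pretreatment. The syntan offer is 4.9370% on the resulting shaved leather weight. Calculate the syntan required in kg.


Total_raw = N * avg_wt = 106 * 10.0800 = 1068.4800 kg
Substrate = Total_raw * (1 - loss/100) = 1068.4800 * (1 - 16.4050/100) = 893.1959 kg
Syntan = Substrate * pct / 100 = 893.1959 * 4.9370 / 100 = 44.0971 kg


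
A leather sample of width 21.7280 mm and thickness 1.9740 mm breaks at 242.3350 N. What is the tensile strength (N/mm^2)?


Formula: TS = force / (width * thickness)
Substituting: TS = 242.3350 / (21.7280 * 1.9740)
Result: 5.6500 N/mm^2


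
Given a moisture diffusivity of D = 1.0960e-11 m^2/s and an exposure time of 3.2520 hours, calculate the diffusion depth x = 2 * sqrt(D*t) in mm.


t = 3.2520 hr * 3600 = 11707.2000 s
D * t = 1.0960e-11 * 11707.2000 = 1.2831e-07
x = 2 * sqrt(D*t) = 2 * sqrt(1.2831e-07) = 7.1641e-04 m = 0.7164 mm


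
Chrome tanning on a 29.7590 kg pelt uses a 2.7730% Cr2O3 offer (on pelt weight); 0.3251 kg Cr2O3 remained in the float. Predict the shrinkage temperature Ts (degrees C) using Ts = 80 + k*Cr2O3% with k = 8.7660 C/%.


Offered = pelt * offer_pct / 100 = 29.7590 * 2.7730 / 100 = 0.8252 kg
Uptake = offered - residual = 0.8252 - 0.3251 = 0.5001 kg
Cr2O3% on pelt = uptake / pelt * 100 = 0.5001 / 29.7590 * 100 = 1.6806 %
Ts = 80 + k * Cr2O3% = 80 + 8.7660 * 1.6806 = 94.7318 C


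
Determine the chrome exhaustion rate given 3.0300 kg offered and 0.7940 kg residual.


Formula: Uptake = (offered - residual) / offered * 100
Substituting: Uptake = (3.0300 - 0.7940) / 3.0300 * 100
Result: 73.7954 %


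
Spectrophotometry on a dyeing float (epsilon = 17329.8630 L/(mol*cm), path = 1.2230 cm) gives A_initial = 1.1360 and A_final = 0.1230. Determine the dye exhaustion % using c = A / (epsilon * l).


c_initial = A_i / (epsilon * l) = 1.1360 / (17329.8630 * 1.2230) = 5.3599e-05 mol/L
c_final = A_f / (epsilon * l) = 0.1230 / (17329.8630 * 1.2230) = 5.8034e-06 mol/L
Exhaustion = (c_initial - c_final) / c_initial * 100 = (5.3599e-05 - 5.8034e-06) / 5.3599e-05 * 100 = 89.1725 %


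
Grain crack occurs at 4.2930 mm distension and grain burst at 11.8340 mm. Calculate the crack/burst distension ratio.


Formula: Ratio = crack / burst
Substituting: Ratio = 4.2930 / 11.8340
Result: 0.3628


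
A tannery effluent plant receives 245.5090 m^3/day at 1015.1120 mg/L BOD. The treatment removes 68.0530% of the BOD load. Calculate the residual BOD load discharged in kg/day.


Load_in = volume * conc / 1000 = 245.5090 * 1015.1120 / 1000 = 249.2191 kg/day
Removed = Load_in * eff / 100 = 249.2191 * 68.0530 / 100 = 169.6011 kg/day
Load_out = Load_in - Removed = 249.2191 - 169.6011 = 79.6180 kg/day


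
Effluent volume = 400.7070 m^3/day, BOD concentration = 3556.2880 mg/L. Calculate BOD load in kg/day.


Formula: BOD_load = volume * conc / 1000
Substituting: BOD_load = 400.7070 * 3556.2880 / 1000
Result: 1425.0295 kg/day


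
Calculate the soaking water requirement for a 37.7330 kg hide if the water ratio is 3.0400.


Formula: Water = hide_weight * ratio
Substituting: Water = 37.7330 * 3.0400
Result: 114.7083 kg


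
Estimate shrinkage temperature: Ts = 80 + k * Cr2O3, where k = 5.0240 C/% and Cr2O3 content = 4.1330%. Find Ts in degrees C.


Formula: Ts = 80 + k * Cr2O3
Substituting: Ts = 80 + 5.0240 * 4.1330
Result: 100.7642 C


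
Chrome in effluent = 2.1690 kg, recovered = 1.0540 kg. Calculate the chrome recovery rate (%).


Formula: Recovery = recovered / input * 100
Substituting: Recovery = 1.0540 / 2.1690 * 100
Result: 48.5938 %


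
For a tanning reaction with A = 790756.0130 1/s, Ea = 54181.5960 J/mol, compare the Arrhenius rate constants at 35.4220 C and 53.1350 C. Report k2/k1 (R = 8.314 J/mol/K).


T1 = 35.4220 + 273.15 = 308.5720 K; T2 = 53.1350 + 273.15 = 326.2850 K
k1 = A * exp(-Ea/(R*T1)) = 790756.0130 * exp(-54181.5960/(8.314*308.5720)) = 5.3202e-04 1/s
k2 = A * exp(-Ea/(R*T2)) = 790756.0130 * exp(-54181.5960/(8.314*326.2850)) = 0.00167437 1/s
k2/k1 = 0.00167437 / 5.3202e-04 = 3.1472


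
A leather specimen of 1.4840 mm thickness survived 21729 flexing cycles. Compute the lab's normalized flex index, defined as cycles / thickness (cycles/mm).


Formula: Index = cycles / thickness
Substituting: Index = 21729 / 1.4840
Result: 14642.1833 cycles/mm


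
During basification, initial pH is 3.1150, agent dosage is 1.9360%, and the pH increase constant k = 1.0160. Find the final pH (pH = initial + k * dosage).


Formula: pH_final = pH_initial + k * base_pct
Substituting: pH_final = 3.1150 + 1.0160 * 1.9360
Result: 5.0820


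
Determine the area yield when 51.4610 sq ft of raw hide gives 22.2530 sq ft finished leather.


Formula: Yield = finished / raw * 100
Substituting: Yield = 22.2530 / 51.4610 * 100
Result: 43.2425 %


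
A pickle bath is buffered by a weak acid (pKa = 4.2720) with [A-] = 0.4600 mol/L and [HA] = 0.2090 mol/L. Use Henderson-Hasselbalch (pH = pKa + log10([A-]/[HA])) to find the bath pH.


ratio = [A-] / [HA] = 0.4600 / 0.2090 = 2.2010
log10(ratio) = 0.3426
pH = pKa + log10(ratio) = 4.2720 + 0.3426 = 4.6146


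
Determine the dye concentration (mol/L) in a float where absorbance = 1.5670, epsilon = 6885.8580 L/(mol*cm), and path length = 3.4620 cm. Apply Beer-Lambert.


Formula: c = A / (epsilon * l)
Substituting: c = 1.5670 / (6885.8580 * 3.4620)
Result: 6.5733e-05 mol/L


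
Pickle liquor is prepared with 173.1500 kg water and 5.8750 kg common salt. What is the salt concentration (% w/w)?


Formula: Conc = salt / (water + salt) * 100
Substituting: Conc = 5.8750 / (173.1500 + 5.8750) * 100
Result: 3.2817 %


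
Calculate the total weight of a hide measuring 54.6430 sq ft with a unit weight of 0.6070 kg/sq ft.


Formula: Weight = area * weight_per_sqft
Substituting: Weight = 54.6430 * 0.6070
Result: 33.1683 kg


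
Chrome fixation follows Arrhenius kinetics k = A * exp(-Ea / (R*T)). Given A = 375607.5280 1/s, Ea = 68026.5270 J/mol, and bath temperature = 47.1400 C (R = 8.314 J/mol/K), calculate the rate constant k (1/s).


T_K = T_C + 273.15 = 47.1400 + 273.15 = 320.2900 K
exponent = -Ea / (R * T_K) = -68026.5270 / (8.314 * 320.2900) = -25.5461
k = A * exp(exponent) = 375607.5280 * exp(-25.5461) = 3.0213e-06 1/s


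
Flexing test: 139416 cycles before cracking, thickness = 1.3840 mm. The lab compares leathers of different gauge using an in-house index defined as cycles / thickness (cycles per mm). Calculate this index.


Formula: Index = cycles / thickness
Substituting: Index = 139416 / 1.3840
Result: 100734.1040 cycles/mm


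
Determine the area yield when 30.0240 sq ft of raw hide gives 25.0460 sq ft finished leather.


Formula: Yield = finished / raw * 100
Substituting: Yield = 25.0460 / 30.0240 * 100
Result: 83.4199 %


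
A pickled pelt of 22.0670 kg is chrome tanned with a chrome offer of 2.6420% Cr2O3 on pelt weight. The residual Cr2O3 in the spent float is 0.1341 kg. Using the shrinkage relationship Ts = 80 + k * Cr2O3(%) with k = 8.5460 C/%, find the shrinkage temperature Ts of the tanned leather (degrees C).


Offered = pelt * offer_pct / 100 = 22.0670 * 2.6420 / 100 = 0.5830 kg
Uptake = offered - residual = 0.5830 - 0.1341 = 0.4489 kg
Cr2O3% on pelt = uptake / pelt * 100 = 0.4489 / 22.0670 * 100 = 2.0343 %
Ts = 80 + k * Cr2O3% = 80 + 8.5460 * 2.0343 = 97.3852 C


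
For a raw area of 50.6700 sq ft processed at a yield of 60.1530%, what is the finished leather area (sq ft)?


Formula: finished = raw * yield / 100
Substituting: finished = 50.6700 * 60.1530 / 100
Result: 30.4795 sq ft


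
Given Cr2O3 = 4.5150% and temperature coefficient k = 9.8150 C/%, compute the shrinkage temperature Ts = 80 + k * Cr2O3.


Formula: Ts = 80 + k * Cr2O3
Substituting: Ts = 80 + 9.8150 * 4.5150
Result: 124.3147 C


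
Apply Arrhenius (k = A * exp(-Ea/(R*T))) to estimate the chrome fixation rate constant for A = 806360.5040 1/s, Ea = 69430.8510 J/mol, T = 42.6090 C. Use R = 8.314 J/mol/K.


T_K = T_C + 273.15 = 42.6090 + 273.15 = 315.7590 K
exponent = -Ea / (R * T_K) = -69430.8510 / (8.314 * 315.7590) = -26.4476
k = A * exp(exponent) = 806360.5040 * exp(-26.4476) = 2.6331e-06 1/s


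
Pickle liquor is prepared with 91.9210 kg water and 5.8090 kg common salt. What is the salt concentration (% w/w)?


Formula: Conc = salt / (water + salt) * 100
Substituting: Conc = 5.8090 / (91.9210 + 5.8090) * 100
Result: 5.9439 %


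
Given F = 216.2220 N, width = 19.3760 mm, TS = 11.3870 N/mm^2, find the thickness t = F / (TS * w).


Formula: t = F / (TS * w)
Substituting: t = 216.2220 / (11.3870 * 19.3760)
Result: 0.9800 mm


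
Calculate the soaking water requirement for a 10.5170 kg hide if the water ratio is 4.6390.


Formula: Water = hide_weight * ratio
Substituting: Water = 10.5170 * 4.6390
Result: 48.7884 kg


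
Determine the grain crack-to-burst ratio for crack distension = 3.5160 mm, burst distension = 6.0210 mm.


Formula: Ratio = crack / burst
Substituting: Ratio = 3.5160 / 6.0210
Result: 0.5840


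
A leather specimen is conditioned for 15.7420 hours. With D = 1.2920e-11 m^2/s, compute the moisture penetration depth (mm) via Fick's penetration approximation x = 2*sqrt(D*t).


t = 15.7420 hr * 3600 = 56671.2000 s
D * t = 1.2920e-11 * 56671.2000 = 7.3219e-07
x = 2 * sqrt(D*t) = 2 * sqrt(7.3219e-07) = 0.00171136 m = 1.7114 mm


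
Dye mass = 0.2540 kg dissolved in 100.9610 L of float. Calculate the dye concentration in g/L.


Formula: Conc = dye_mass(kg) / volume(L) * 1000
Substituting: Conc = 0.2540 / 100.9610 * 1000
Result: 2.5158 g/L


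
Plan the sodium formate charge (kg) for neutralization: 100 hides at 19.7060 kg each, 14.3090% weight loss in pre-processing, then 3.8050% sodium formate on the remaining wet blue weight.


Total_raw = N * avg_wt = 100 * 19.7060 = 1970.6000 kg
Substrate = Total_raw * (1 - loss/100) = 1970.6000 * (1 - 14.3090/100) = 1688.6268 kg
Neutralizer = Substrate * pct / 100 = 1688.6268 * 3.8050 / 100 = 64.2523 kg


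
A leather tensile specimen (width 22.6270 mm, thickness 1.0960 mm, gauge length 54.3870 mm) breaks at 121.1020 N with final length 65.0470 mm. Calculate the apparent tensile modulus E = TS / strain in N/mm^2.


TS = F / (w * t) = 121.1020 / (22.6270 * 1.0960) = 4.8833 N/mm^2
strain = (Lf - L0) / L0 = (65.0470 - 54.3870) / 54.3870 = 0.1960
E = TS / strain = 4.8833 / 0.1960 = 24.9145 N/mm^2


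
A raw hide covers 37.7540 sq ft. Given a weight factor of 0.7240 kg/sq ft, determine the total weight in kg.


Formula: Weight = area * weight_per_sqft
Substituting: Weight = 37.7540 * 0.7240
Result: 27.3339 kg


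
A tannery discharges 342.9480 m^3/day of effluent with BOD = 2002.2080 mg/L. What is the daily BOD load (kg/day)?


Formula: BOD_load = volume * conc / 1000
Substituting: BOD_load = 342.9480 * 2002.2080 / 1000
Result: 686.6532 kg/day


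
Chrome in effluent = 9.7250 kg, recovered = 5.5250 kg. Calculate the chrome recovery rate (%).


Formula: Recovery = recovered / input * 100
Substituting: Recovery = 5.5250 / 9.7250 * 100
Result: 56.8123 %


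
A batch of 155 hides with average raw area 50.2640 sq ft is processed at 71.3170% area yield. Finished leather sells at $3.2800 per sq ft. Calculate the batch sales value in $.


Raw_total = N * avg_area = 155 * 50.2640 = 7790.9200 sq ft
Finished = Raw_total * yield / 100 = 7790.9200 * 71.3170 / 100 = 5556.2504 sq ft
Value = Finished * price = 5556.2504 * 3.2800 = 18224.5014 $


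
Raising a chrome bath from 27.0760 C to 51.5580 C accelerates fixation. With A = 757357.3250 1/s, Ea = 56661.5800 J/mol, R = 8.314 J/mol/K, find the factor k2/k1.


T1 = 27.0760 + 273.15 = 300.2260 K; T2 = 51.5580 + 273.15 = 324.7080 K
k1 = A * exp(-Ea/(R*T1)) = 757357.3250 * exp(-56661.5800/(8.314*300.2260)) = 1.0489e-04 1/s
k2 = A * exp(-Ea/(R*T2)) = 757357.3250 * exp(-56661.5800/(8.314*324.7080)) = 5.8079e-04 1/s
k2/k1 = 5.8079e-04 / 1.0489e-04 = 5.5374


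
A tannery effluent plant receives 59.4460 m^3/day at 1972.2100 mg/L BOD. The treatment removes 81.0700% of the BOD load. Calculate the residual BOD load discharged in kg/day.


Load_in = volume * conc / 1000 = 59.4460 * 1972.2100 / 1000 = 117.2400 kg/day
Removed = Load_in * eff / 100 = 117.2400 * 81.0700 / 100 = 95.0465 kg/day
Load_out = Load_in - Removed = 117.2400 - 95.0465 = 22.1935 kg/day


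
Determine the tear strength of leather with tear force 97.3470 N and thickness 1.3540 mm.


Formula: Tear strength = force / thickness
Substituting: Tear strength = 97.3470 / 1.3540
Result: 71.8959 N/mm


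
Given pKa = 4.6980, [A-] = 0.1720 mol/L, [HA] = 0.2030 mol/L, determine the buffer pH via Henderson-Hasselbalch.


ratio = [A-] / [HA] = 0.1720 / 0.2030 = 0.8473
log10(ratio) = -0.0719676
pH = pKa + log10(ratio) = 4.6980 - 0.0719676 = 4.6260


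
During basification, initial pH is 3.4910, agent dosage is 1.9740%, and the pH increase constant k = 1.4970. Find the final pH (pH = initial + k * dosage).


Formula: pH_final = pH_initial + k * base_pct
Substituting: pH_final = 3.4910 + 1.4970 * 1.9740
Result: 6.4461


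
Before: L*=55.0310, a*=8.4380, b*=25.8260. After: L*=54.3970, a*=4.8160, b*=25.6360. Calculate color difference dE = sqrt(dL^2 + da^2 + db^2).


dL = -0.6340, da = -3.6220, db = -0.1900
dE = sqrt((-0.6340)^2 + (-3.6220)^2 + (-0.1900)^2) = 3.6820


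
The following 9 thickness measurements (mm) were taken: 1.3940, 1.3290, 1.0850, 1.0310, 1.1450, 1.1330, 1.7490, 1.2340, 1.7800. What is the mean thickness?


Formula: Average = sum / n
Substituting: Average = 11.8800 / 9
Result: 1.3200 mm


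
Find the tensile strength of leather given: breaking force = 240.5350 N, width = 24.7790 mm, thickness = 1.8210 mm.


Formula: TS = force / (width * thickness)
Substituting: TS = 240.5350 / (24.7790 * 1.8210)
Result: 5.3307 N/mm^2


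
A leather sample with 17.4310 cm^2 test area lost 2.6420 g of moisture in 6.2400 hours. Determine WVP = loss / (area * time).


Formula: WVP = loss / (area * time)
Substituting: WVP = 2.6420 / (17.4310 * 6.2400)
Result: 0.0242899 g/(cm^2*hr)


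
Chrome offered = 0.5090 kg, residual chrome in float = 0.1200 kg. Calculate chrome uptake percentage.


Formula: Uptake = (offered - residual) / offered * 100
Substituting: Uptake = (0.5090 - 0.1200) / 0.5090 * 100
Result: 76.4244 %


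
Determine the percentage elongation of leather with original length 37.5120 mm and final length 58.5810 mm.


Formula: Elongation = (Lf - L0) / L0 * 100
Substituting: Elongation = (58.5810 - 37.5120) / 37.5120 * 100
Result: 56.1660 %


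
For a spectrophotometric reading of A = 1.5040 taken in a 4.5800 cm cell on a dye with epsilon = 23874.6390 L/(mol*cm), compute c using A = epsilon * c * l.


Formula: c = A / (epsilon * l)
Substituting: c = 1.5040 / (23874.6390 * 4.5800)
Result: 1.3755e-05 mol/L


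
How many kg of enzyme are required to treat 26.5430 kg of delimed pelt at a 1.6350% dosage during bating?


Formula: Enzyme = substrate * pct / 100
Substituting: Enzyme = 26.5430 * 1.6350 / 100
Result: 0.4340 kg


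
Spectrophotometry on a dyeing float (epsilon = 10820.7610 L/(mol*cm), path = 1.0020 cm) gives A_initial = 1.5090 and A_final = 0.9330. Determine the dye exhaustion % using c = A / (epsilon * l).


c_initial = A_i / (epsilon * l) = 1.5090 / (10820.7610 * 1.0020) = 1.3918e-04 mol/L
c_final = A_f / (epsilon * l) = 0.9330 / (10820.7610 * 1.0020) = 8.6051e-05 mol/L
Exhaustion = (c_initial - c_final) / c_initial * 100 = (1.3918e-04 - 8.6051e-05) / 1.3918e-04 * 100 = 38.1710 %


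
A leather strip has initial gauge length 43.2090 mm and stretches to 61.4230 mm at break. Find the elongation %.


Formula: Elongation = (Lf - L0) / L0 * 100
Substituting: Elongation = (61.4230 - 43.2090) / 43.2090 * 100
Result: 42.1533 %


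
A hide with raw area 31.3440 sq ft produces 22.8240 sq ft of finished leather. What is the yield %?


Formula: Yield = finished / raw * 100
Substituting: Yield = 22.8240 / 31.3440 * 100
Result: 72.8178 %


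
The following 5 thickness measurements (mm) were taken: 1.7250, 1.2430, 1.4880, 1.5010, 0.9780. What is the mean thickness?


Formula: Average = sum / n
Substituting: Average = 6.9350 / 5
Result: 1.3870 mm


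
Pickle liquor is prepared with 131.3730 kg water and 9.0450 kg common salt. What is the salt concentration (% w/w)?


Formula: Conc = salt / (water + salt) * 100
Substituting: Conc = 9.0450 / (131.3730 + 9.0450) * 100
Result: 6.4415 %


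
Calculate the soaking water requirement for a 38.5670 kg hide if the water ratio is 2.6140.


Formula: Water = hide_weight * ratio
Substituting: Water = 38.5670 * 2.6140
Result: 100.8141 kg


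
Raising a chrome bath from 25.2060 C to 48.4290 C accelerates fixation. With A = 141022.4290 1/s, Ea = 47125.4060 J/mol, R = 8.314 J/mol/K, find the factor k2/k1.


T1 = 25.2060 + 273.15 = 298.3560 K; T2 = 48.4290 + 273.15 = 321.5790 K
k1 = A * exp(-Ea/(R*T1)) = 141022.4290 * exp(-47125.4060/(8.314*298.3560)) = 7.9162e-04 1/s
k2 = A * exp(-Ea/(R*T2)) = 141022.4290 * exp(-47125.4060/(8.314*321.5790)) = 0.0031214 1/s
k2/k1 = 0.0031214 / 7.9162e-04 = 3.9431


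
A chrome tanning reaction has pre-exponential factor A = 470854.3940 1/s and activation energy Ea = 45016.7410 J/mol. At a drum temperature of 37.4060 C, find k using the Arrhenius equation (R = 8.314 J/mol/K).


T_K = T_C + 273.15 = 37.4060 + 273.15 = 310.5560 K
exponent = -Ea / (R * T_K) = -45016.7410 / (8.314 * 310.5560) = -17.4351
k = A * exp(exponent) = 470854.3940 * exp(-17.4351) = 0.0126161 1/s


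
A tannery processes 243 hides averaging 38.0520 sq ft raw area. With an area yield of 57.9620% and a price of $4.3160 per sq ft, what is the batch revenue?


Raw_total = N * avg_area = 243 * 38.0520 = 9246.6360 sq ft
Finished = Raw_total * yield / 100 = 9246.6360 * 57.9620 / 100 = 5359.5352 sq ft
Value = Finished * price = 5359.5352 * 4.3160 = 23131.7537 $


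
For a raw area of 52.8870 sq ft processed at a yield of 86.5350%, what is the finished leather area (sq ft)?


Formula: finished = raw * yield / 100
Substituting: finished = 52.8870 * 86.5350 / 100
Result: 45.7658 sq ft


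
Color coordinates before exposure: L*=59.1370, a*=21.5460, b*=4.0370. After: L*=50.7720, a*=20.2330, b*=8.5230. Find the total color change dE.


dL = -8.3650, da = -1.3130, db = 4.4860
dE = sqrt((-8.3650)^2 + (-1.3130)^2 + 4.4860^2) = 9.5823


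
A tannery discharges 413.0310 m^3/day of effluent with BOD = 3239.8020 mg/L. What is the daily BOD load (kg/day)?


Formula: BOD_load = volume * conc / 1000
Substituting: BOD_load = 413.0310 * 3239.8020 / 1000
Result: 1338.1387 kg/day


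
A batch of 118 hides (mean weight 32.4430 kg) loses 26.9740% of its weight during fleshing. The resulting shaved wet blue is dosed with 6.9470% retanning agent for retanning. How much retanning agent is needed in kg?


Total_raw = N * avg_wt = 118 * 32.4430 = 3828.2740 kg
Substrate = Total_raw * (1 - loss/100) = 3828.2740 * (1 - 26.9740/100) = 2795.6354 kg
Retan = Substrate * pct / 100 = 2795.6354 * 6.9470 / 100 = 194.2128 kg


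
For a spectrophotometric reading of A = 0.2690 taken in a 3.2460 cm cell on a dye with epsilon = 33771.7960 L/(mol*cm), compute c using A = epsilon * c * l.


Formula: c = A / (epsilon * l)
Substituting: c = 0.2690 / (33771.7960 * 3.2460)
Result: 2.4539e-06 mol/L


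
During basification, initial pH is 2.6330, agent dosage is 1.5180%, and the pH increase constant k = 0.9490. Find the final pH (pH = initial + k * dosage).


Formula: pH_final = pH_initial + k * base_pct
Substituting: pH_final = 2.6330 + 0.9490 * 1.5180
Result: 4.0736


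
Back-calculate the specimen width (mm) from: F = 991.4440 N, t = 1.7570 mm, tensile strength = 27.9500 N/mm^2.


Formula: w = F / (TS * t)
Substituting: w = 991.4440 / (27.9500 * 1.7570)
Result: 20.1890 mm


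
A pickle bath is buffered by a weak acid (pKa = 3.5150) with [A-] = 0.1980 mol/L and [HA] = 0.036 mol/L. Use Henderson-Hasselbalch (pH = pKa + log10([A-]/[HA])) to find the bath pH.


ratio = [A-] / [HA] = 0.1980 / 0.036 = 5.5000
log10(ratio) = 0.7404
pH = pKa + log10(ratio) = 3.5150 + 0.7404 = 4.2554


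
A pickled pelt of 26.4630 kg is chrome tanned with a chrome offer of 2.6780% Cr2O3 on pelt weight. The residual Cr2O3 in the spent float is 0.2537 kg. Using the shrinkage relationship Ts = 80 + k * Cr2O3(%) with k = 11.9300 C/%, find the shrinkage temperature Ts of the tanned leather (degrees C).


Offered = pelt * offer_pct / 100 = 26.4630 * 2.6780 / 100 = 0.7087 kg
Uptake = offered - residual = 0.7087 - 0.2537 = 0.4550 kg
Cr2O3% on pelt = uptake / pelt * 100 = 0.4550 / 26.4630 * 100 = 1.7193 %
Ts = 80 + k * Cr2O3% = 80 + 11.9300 * 1.7193 = 100.5113 C


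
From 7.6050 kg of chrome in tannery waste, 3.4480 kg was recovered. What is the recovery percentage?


Formula: Recovery = recovered / input * 100
Substituting: Recovery = 3.4480 / 7.6050 * 100
Result: 45.3386 %


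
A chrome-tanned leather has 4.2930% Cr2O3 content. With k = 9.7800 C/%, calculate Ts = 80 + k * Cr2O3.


Formula: Ts = 80 + k * Cr2O3
Substituting: Ts = 80 + 9.7800 * 4.2930
Result: 121.9855 C


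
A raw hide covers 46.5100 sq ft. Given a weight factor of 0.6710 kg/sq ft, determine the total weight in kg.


Formula: Weight = area * weight_per_sqft
Substituting: Weight = 46.5100 * 0.6710
Result: 31.2082 kg


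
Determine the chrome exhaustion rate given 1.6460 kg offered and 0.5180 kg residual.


Formula: Uptake = (offered - residual) / offered * 100
Substituting: Uptake = (1.6460 - 0.5180) / 1.6460 * 100
Result: 68.5298 %


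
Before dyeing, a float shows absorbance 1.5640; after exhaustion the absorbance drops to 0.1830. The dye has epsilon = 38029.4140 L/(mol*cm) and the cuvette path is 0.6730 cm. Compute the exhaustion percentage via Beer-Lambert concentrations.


c_initial = A_i / (epsilon * l) = 1.5640 / (38029.4140 * 0.6730) = 6.1109e-05 mol/L
c_final = A_f / (epsilon * l) = 0.1830 / (38029.4140 * 0.6730) = 7.1502e-06 mol/L
Exhaustion = (c_initial - c_final) / c_initial * 100 = (6.1109e-05 - 7.1502e-06) / 6.1109e-05 * 100 = 88.2992 %


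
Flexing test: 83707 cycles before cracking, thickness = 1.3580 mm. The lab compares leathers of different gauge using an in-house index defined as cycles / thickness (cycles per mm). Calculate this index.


Formula: Index = cycles / thickness
Substituting: Index = 83707 / 1.3580
Result: 61639.9116 cycles/mm


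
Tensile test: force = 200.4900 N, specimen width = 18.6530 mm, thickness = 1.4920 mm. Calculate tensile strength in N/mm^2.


Formula: TS = force / (width * thickness)
Substituting: TS = 200.4900 / (18.6530 * 1.4920)
Result: 7.2040 N/mm^2


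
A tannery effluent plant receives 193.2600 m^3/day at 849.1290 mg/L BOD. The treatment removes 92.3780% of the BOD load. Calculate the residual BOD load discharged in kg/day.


Load_in = volume * conc / 1000 = 193.2600 * 849.1290 / 1000 = 164.1027 kg/day
Removed = Load_in * eff / 100 = 164.1027 * 92.3780 / 100 = 151.5948 kg/day
Load_out = Load_in - Removed = 164.1027 - 151.5948 = 12.5079 kg/day


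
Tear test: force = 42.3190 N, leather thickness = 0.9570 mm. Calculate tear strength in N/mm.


Formula: Tear strength = force / thickness
Substituting: Tear strength = 42.3190 / 0.9570
Result: 44.2205 N/mm
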